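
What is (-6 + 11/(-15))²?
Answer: 10201/225 ≈ 45.338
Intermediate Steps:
(-6 + 11/(-15))² = (-6 + 11*(-1/15))² = (-6 - 11/15)² = (-101/15)² = 10201/225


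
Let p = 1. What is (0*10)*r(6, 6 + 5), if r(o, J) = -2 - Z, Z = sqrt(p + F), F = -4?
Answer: 0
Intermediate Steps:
Z = I*sqrt(3) (Z = sqrt(1 - 4) = sqrt(-3) = I*sqrt(3) ≈ 1.732*I)
r(o, J) = -2 - I*sqrt(3)
(0*10)*r(6, 6 + 5) = (0*10)*(-2 - I*sqrt(3)) = 0*(-2 - I*sqrt(3)) = 0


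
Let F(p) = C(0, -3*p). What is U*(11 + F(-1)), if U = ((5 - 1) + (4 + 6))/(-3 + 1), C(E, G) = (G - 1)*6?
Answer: -161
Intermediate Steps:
C(E, G) = -6 + 6*G (C(E, G) = (-1 + G)*6 = -6 + 6*G)
F(p) = -6 - 18*p (F(p) = -6 + 6*(-3*p) = -6 - 18*p)
U = -7 (U = (4 + 10)/(-2) = 14*(-½) = -7)
U*(11 + F(-1)) = -7*(11 + (-6 - 18*(-1))) = -7*(11 + (-6 + 18)) = -7*(11 + 12) = -7*23 = -161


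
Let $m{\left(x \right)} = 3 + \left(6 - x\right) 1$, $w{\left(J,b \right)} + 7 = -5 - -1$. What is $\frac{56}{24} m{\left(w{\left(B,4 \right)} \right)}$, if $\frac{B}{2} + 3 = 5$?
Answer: $\frac{140}{3} \approx 46.667$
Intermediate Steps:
$B = 4$ ($B = -6 + 2 \cdot 5 = -6 + 10 = 4$)
$w{\left(J,b \right)} = -11$ ($w{\left(J,b \right)} = -7 - 4 = -11$)
$m{\left(x \right)} = 9 - x$ ($m{\left(x \right)} = 3 - \left(-6 + x\right) = 9 - x$)
$\frac{56}{24} m{\left(w{\left(B,4 \right)} \right)} = \frac{56}{24} \left(9 - -11\right) = 56 \cdot \frac{1}{24} \left(9 + 11\right) = \frac{7}{3} \cdot 20 = \frac{140}{3}$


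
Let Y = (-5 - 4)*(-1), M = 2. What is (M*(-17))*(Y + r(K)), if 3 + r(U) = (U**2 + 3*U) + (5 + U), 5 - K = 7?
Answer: -238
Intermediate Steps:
K = -2 (K = 5 - 1*7 = 5 - 7 = -2)
r(U) = 2 + U**2 + 4*U (r(U) = -3 + ((U**2 + 3*U) + (5 + U)) = -3 + (5 + U**2 + 4*U) = 2 + U**2 + 4*U)
Y = 9 (Y = -9*(-1) = 9)
(M*(-17))*(Y + r(K)) = (2*(-17))*(9 + (2 + (-2)**2 + 4*(-2))) = -34*(9 + (2 + 4 - 8)) = -34*(9 - 2) = -34*7 = -238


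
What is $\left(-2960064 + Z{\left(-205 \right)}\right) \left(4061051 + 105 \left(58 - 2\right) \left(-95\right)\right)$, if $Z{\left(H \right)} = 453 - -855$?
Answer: $-10362897910956$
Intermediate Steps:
$Z{\left(H \right)} = 1308$ ($Z{\left(H \right)} = 453 + 855 = 1308$)
$\left(-2960064 + Z{\left(-205 \right)}\right) \left(4061051 + 105 \left(58 - 2\right) \left(-95\right)\right) = \left(-2960064 + 1308\right) \left(4061051 + 105 \left(58 - 2\right) \left(-95\right)\right) = - 2958756 \left(4061051 + 105 \cdot 56 \left(-95\right)\right) = - 2958756 \left(4061051 + 5880 \left(-95\right)\right) = - 2958756 \left(4061051 - 558600\right) = \left(-2958756\right) 3502451 = -10362897910956$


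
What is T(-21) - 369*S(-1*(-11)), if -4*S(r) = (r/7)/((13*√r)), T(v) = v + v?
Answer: -42 + 369*√11/364 ≈ -38.638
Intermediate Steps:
T(v) = 2*v
S(r) = -√r/364 (S(r) = -r/7/(4*(13*√r)) = -r*(⅐)*1/(13*√r)/4 = -r/7*1/(13*√r)/4 = -√r/364)
T(-21) - 369*S(-1*(-11)) = 2*(-21) - (-369)*√(-1*(-11))/364 = -42 - (-369)*√11/364 = -42 + 369*√11/364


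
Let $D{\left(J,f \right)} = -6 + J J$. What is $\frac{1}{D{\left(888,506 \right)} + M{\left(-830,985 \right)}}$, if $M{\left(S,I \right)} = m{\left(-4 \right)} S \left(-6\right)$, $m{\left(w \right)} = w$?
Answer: $\frac{1}{768618} \approx 1.301 \cdot 10^{-6}$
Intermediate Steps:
$M{\left(S,I \right)} = 24 S$ ($M{\left(S,I \right)} = - 4 S \left(-6\right) = 24 S$)
$D{\left(J,f \right)} = -6 + J^{2}$
$\frac{1}{D{\left(888,506 \right)} + M{\left(-830,985 \right)}} = \frac{1}{\left(-6 + 888^{2}\right) + 24 \left(-830\right)} = \frac{1}{\left(-6 + 788544\right) - 19920} = \frac{1}{788538 - 19920} = \frac{1}{768618}$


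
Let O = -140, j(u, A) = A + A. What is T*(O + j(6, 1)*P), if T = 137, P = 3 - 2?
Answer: -18906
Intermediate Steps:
j(u, A) = 2*A
P = 1
T*(O + j(6, 1)*P) = 137*(-140 + (2*1)*1) = 137*(-140 + 2*1) = 137*(-140 + 2) = 137*(-138) = -18906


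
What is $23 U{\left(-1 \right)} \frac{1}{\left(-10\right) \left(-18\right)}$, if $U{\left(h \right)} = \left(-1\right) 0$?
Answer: $0$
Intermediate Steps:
$U{\left(h \right)} = 0$
$23 U{\left(-1 \right)} \frac{1}{\left(-10\right) \left(-18\right)} = 23 \cdot 0 \frac{1}{\left(-10\right) \left(-18\right)} = 0 \left(\left(- \frac{1}{10}\right) \left(- \frac{1}{18}\right)\right) = 0 \cdot \frac{1}{180} = 0$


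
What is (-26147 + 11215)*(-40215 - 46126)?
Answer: 1289243812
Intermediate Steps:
(-26147 + 11215)*(-40215 - 46126) = -14932*(-86341) = 1289243812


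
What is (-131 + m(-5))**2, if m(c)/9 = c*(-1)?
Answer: 7396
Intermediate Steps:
m(c) = -9*c (m(c) = 9*(c*(-1)) = 9*(-c) = -9*c)
(-131 + m(-5))**2 = (-131 - 9*(-5))**2 = (-131 + 45)**2 = (-86)**2 = 7396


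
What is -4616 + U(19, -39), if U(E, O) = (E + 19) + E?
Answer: -4559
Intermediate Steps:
U(E, O) = 19 + 2*E (U(E, O) = (19 + E) + E = 19 + 2*E)
-4616 + U(19, -39) = -4616 + (19 + 2*19) = -4616 + (19 + 38) = -4616 + 57 = -4559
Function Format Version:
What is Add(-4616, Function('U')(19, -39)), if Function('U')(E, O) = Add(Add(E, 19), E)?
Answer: -4559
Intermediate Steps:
Function('U')(E, O) = Add(19, Mul(2, E)) (Function('U')(E, O) = Add(Add(19, E), E) = Add(19, Mul(2, E)))
Add(-4616, Function('U')(19, -39)) = Add(-4616, Add(19, Mul(2, 19))) = Add(-4616, Add(19, 38)) = Add(-4616, 57) = -4559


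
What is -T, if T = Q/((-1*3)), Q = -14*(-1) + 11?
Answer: 25/3 ≈ 8.3333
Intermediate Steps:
Q = 25 (Q = 14 + 11 = 25)
T = -25/3 (T = 25/((-1*3)) = 25/(-3) = 25*(-1/3) = -25/3 ≈ -8.3333)
-T = -1*(-25/3) = 25/3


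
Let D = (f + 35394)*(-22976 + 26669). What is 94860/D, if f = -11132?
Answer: 15810/14933261 ≈ 0.0010587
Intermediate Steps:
D = 89599566 (D = (-11132 + 35394)*(-22976 + 26669) = 24262*3693 = 89599566)
94860/D = 94860/89599566 = 94860*(1/89599566) = 15810/14933261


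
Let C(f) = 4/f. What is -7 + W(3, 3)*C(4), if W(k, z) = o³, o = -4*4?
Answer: -4103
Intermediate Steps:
o = -16
W(k, z) = -4096 (W(k, z) = (-16)³ = -4096)
-7 + W(3, 3)*C(4) = -7 - 16384/4 = -7 - 4096*1 = -7 - 4096 = -4103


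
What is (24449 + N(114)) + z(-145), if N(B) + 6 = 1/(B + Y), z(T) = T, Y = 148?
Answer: 6366077/262 ≈ 24298.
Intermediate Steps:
N(B) = -6 + 1/(148 + B) (N(B) = -6 + 1/(B + 148) = -6 + 1/(148 + B))
(24449 + N(114)) + z(-145) = (24449 + (-887 - 6*114)/(148 + 114)) - 145 = (24449 + (-887 - 684)/262) - 145 = (24449 + (1/262)*(-1571)) - 145 = (24449 - 1571/262) - 145 = 6404067/262 - 145 = 6366077/262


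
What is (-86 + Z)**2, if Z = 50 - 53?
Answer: 7921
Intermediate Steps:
Z = -3
(-86 + Z)**2 = (-86 - 3)**2 = (-89)**2 = 7921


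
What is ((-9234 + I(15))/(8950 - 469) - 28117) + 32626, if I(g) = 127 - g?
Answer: 38231707/8481 ≈ 4507.9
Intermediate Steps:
((-9234 + I(15))/(8950 - 469) - 28117) + 32626 = ((-9234 + (127 - 1*15))/(8950 - 469) - 28117) + 32626 = ((-9234 + (127 - 15))/8481 - 28117) + 32626 = ((-9234 + 112)*(1/8481) - 28117) + 32626 = (-9122*1/8481 - 28117) + 32626 = (-9122/8481 - 28117) + 32626 = -238469399/8481 + 32626 = 38231707/8481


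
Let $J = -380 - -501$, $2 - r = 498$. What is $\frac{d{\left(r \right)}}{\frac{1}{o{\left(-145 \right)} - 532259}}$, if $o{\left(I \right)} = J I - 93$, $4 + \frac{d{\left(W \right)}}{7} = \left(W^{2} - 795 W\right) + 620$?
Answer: $-2467203073608$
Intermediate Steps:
$r = -496$ ($r = 2 - 498 = -496$)
$J = 121$ ($J = -380 + 501 = 121$)
$d{\left(W \right)} = 4312 - 5565 W + 7 W^{2}$ ($d{\left(W \right)} = -28 + 7 \left(\left(W^{2} - 795 W\right) + 620\right) = -28 + 7 \left(620 + W^{2} - 795 W\right) = -28 + \left(4340 - 5565 W + 7 W^{2}\right) = 4312 - 5565 W + 7 W^{2}$)
$o{\left(I \right)} = -93 + 121 I$ ($o{\left(I \right)} = 121 I - 93 = -93 + 121 I$)
$\frac{d{\left(r \right)}}{\frac{1}{o{\left(-145 \right)} - 532259}} = \frac{4312 - -2760240 + 7 \left(-496\right)^{2}}{\frac{1}{\left(-93 + 121 \left(-145\right)\right) - 532259}} = \frac{4312 + 2760240 + 7 \cdot 246016}{\frac{1}{\left(-93 - 17545\right) - 532259}} = \frac{4312 + 2760240 + 1722112}{\frac{1}{-17638 - 532259}} = \frac{4486664}{\frac{1}{-549897}} = \frac{4486664}{- \frac{1}{549897}} = 4486664 \left(-549897\right) = -2467203073608$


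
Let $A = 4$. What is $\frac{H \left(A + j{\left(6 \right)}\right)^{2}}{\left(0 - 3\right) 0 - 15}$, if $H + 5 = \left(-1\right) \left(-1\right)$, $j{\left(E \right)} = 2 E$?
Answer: $\frac{1024}{15} \approx 68.267$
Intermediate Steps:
$H = -4$ ($H = -5 - -1 = -5 + 1 = -4$)
$\frac{H \left(A + j{\left(6 \right)}\right)^{2}}{\left(0 - 3\right) 0 - 15} = \frac{\left(-4\right) \left(4 + 2 \cdot 6\right)^{2}}{\left(0 - 3\right) 0 - 15} = \frac{\left(-4\right) \left(4 + 12\right)^{2}}{\left(-3\right) 0 - 15} = \frac{\left(-4\right) 16^{2}}{0 - 15} = \frac{\left(-4\right) 256}{-15} = \left(-1024\right) \left(- \frac{1}{15}\right) = \frac{1024}{15}$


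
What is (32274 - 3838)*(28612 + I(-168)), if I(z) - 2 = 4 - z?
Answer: 818558696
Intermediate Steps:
I(z) = 6 - z (I(z) = 2 + (4 - z) = 6 - z)
(32274 - 3838)*(28612 + I(-168)) = (32274 - 3838)*(28612 + (6 - 1*(-168))) = 28436*(28612 + (6 + 168)) = 28436*(28612 + 174) = 28436*28786 = 818558696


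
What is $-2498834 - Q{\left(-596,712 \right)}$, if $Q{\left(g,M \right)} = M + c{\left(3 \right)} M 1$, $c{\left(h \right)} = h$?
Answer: $-2501682$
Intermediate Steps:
$Q{\left(g,M \right)} = 4 M$ ($Q{\left(g,M \right)} = M + 3 M 1 = M + 3 M = 4 M$)
$-2498834 - Q{\left(-596,712 \right)} = -2498834 - 4 \cdot 712 = -2498834 - 2848 = -2501682$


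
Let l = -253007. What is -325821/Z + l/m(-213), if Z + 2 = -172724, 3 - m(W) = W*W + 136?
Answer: 218382068/29326039 ≈ 7.4467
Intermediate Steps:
m(W) = -133 - W² (m(W) = 3 - (W*W + 136) = 3 - (W² + 136) = 3 - (136 + W²) = 3 + (-136 - W²) = -133 - W²)
Z = -172726 (Z = -2 - 172724 = -172726)
-325821/Z + l/m(-213) = -325821/(-172726) - 253007/(-133 - 1*(-213)²) = -325821*(-1/172726) - 253007/(-133 - 1*45369) = 4863/2578 - 253007/(-133 - 45369) = 4863/2578 - 253007/(-45502) = 4863/2578 - 253007*(-1/45502) = 4863/2578 + 253007/45502 = 218382068/29326039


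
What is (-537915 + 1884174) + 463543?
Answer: 1809802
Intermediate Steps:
(-537915 + 1884174) + 463543 = 1346259 + 463543 = 1809802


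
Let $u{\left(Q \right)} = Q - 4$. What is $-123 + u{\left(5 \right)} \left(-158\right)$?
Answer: $-281$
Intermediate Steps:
$u{\left(Q \right)} = -4 + Q$
$-123 + u{\left(5 \right)} \left(-158\right) = -123 + \left(-4 + 5\right) \left(-158\right) = -123 + 1 \left(-158\right) = -123 - 158 = -281$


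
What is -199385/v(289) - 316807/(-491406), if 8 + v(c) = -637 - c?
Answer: 24568720762/114743301 ≈ 214.12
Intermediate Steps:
v(c) = -645 - c (v(c) = -8 + (-637 - c) = -645 - c)
-199385/v(289) - 316807/(-491406) = -199385/(-645 - 1*289) - 316807/(-491406) = -199385/(-645 - 289) - 316807*(-1/491406) = -199385/(-934) + 316807/491406 = -199385*(-1/934) + 316807/491406 = 199385/934 + 316807/491406 = 24568720762/114743301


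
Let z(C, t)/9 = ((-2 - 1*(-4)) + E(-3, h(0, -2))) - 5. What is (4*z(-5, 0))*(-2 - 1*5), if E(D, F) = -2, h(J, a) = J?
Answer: 1260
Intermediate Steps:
z(C, t) = -45 (z(C, t) = 9*(((-2 - 1*(-4)) - 2) - 5) = 9*(((-2 + 4) - 2) - 5) = 9*((2 - 2) - 5) = 9*(0 - 5) = 9*(-5) = -45)
(4*z(-5, 0))*(-2 - 1*5) = (4*(-45))*(-2 - 1*5) = -180*(-2 - 5) = -180*(-7) = 1260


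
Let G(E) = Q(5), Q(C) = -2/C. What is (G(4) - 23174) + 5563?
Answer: -88057/5 ≈ -17611.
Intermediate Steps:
G(E) = -⅖ (G(E) = -2/5 = -2*⅕ = -⅖)
(G(4) - 23174) + 5563 = (-⅖ - 23174) + 5563 = -115872/5 + 5563 = -88057/5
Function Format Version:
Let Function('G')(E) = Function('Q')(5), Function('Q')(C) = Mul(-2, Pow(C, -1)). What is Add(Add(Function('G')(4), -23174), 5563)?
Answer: Rational(-88057, 5) ≈ -17611.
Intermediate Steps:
Function('G')(E) = Rational(-2, 5) (Function('G')(E) = Mul(-2, Pow(5, -1)) = Mul(-2, Rational(1, 5)) = Rational(-2, 5))
Add(Add(Function('G')(4), -23174), 5563) = Add(Add(Rational(-2, 5), -23174), 5563) = Add(Rational(-115872, 5), 5563) = Rational(-88057, 5)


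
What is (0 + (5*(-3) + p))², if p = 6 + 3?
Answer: 36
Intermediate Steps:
p = 9
(0 + (5*(-3) + p))² = (0 + (5*(-3) + 9))² = (0 + (-15 + 9))² = (0 - 6)² = (-6)² = 36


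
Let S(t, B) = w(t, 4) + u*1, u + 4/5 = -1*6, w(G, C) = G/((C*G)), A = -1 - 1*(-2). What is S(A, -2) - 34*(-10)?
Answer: 6669/20 ≈ 333.45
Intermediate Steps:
A = 1 (A = -1 + 2 = 1)
w(G, C) = 1/C (w(G, C) = G*(1/(C*G)) = 1/C)
u = -34/5 (u = -4/5 - 1*6 = -4/5 - 6 = -34/5 ≈ -6.8000)
S(t, B) = -131/20 (S(t, B) = 1/4 - 34/5*1 = 1/4 - 34/5 = -131/20)
S(A, -2) - 34*(-10) = -131/20 - 34*(-10) = -131/20 + 340 = 6669/20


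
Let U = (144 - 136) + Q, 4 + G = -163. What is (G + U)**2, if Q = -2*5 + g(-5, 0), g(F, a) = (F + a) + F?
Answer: 32041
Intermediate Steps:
G = -167 (G = -4 - 163 = -167)
g(F, a) = a + 2*F
Q = -20 (Q = -2*5 + (0 + 2*(-5)) = -10 + (0 - 10) = -10 - 10 = -20)
U = -12 (U = (144 - 136) - 20 = 8 - 20 = -12)
(G + U)**2 = (-167 - 12)**2 = (-179)**2 = 32041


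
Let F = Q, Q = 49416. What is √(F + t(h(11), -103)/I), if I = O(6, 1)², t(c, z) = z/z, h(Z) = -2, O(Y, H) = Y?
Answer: √1778977/6 ≈ 222.30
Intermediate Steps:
F = 49416
t(c, z) = 1
I = 36 (I = 6² = 36)
√(F + t(h(11), -103)/I) = √(49416 + 1/36) = √(1778977/36) = √1778977/6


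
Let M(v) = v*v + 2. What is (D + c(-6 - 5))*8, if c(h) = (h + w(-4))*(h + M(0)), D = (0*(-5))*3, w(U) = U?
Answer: 1080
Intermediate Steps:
D = 0 (D = 0*3 = 0)
M(v) = 2 + v**2 (M(v) = v**2 + 2 = 2 + v**2)
c(h) = (-4 + h)*(2 + h) (c(h) = (h - 4)*(h + (2 + 0**2)) = (-4 + h)*(h + (2 + 0)) = (-4 + h)*(h + 2) = (-4 + h)*(2 + h))
(D + c(-6 - 5))*8 = (0 + (-8 + (-6 - 5)**2 - 2*(-6 - 5)))*8 = (0 + (-8 + (-11)**2 - 2*(-11)))*8 = (0 + (-8 + 121 + 22))*8 = (0 + 135)*8 = 135*8 = 1080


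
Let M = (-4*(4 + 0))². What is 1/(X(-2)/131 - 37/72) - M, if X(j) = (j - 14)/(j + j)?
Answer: -1176536/4559 ≈ -258.07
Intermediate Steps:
X(j) = (-14 + j)/(2*j) (X(j) = (-14 + j)/((2*j)) = (-14 + j)*(1/(2*j)) = (-14 + j)/(2*j))
M = 256 (M = (-4*4)² = (-16)² = 256)
1/(X(-2)/131 - 37/72) - M = 1/(((½)*(-14 - 2)/(-2))/131 - 37/72) - 1*256 = 1/(((½)*(-½)*(-16))*(1/131) - 37*1/72) - 256 = 1/(4*(1/131) - 37/72) - 256 = 1/(4/131 - 37/72) - 256 = 1/(-4559/9432) - 256 = -9432/4559 - 256 = -1176536/4559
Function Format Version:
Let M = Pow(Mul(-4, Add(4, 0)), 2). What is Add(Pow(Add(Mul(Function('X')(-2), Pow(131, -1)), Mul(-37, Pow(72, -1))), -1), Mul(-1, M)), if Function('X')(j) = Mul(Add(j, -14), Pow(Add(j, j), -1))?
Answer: Rational(-1176536, 4559) ≈ -258.07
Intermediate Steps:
Function('X')(j) = Mul(Rational(1, 2), Pow(j, -1), Add(-14, j)) (Function('X')(j) = Mul(Add(-14, j), Pow(Mul(2, j), -1)) = Mul(Add(-14, j), Mul(Rational(1, 2), Pow(j, -1))) = Mul(Rational(1, 2), Pow(j, -1), Add(-14, j)))
M = 256 (M = Pow(Mul(-4, 4), 2) = Pow(-16, 2) = 256)
Add(Pow(Add(Mul(Function('X')(-2), Pow(131, -1)), Mul(-37, Pow(72, -1))), -1), Mul(-1, M)) = Add(Pow(Add(Mul(Mul(Rational(1, 2), Pow(-2, -1), Add(-14, -2)), Pow(131, -1)), Mul(-37, Pow(72, -1))), -1), Mul(-1, 256)) = Add(Pow(Add(Mul(Mul(Rational(1, 2), Rational(-1, 2), -16), Rational(1, 131)), Mul(-37, Rational(1, 72))), -1), -256) = Add(Pow(Add(Mul(4, Rational(1, 131)), Rational(-37, 72)), -1), -256) = Add(Pow(Add(Rational(4, 131), Rational(-37, 72)), -1), -256) = Add(Pow(Rational(-4559, 9432), -1), -256) = Add(Rational(-9432, 4559), -256) = Rational(-1176536, 4559)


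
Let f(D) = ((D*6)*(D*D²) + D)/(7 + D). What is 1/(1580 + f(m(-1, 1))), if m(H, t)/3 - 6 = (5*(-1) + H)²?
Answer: 19/216070646 ≈ 8.7934e-8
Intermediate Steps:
m(H, t) = 18 + 3*(-5 + H)² (m(H, t) = 18 + 3*(5*(-1) + H)² = 18 + 3*(-5 + H)²)
f(D) = (D + 6*D⁴)/(7 + D) (f(D) = ((6*D)*D³ + D)/(7 + D) = (6*D⁴ + D)/(7 + D) = (D + 6*D⁴)/(7 + D))
1/(1580 + f(m(-1, 1))) = 1/(1580 + ((18 + 3*(-5 - 1)²) + 6*(18 + 3*(-5 - 1)²)⁴)/(7 + (18 + 3*(-5 - 1)²))) = 1/(1580 + ((18 + 3*(-6)²) + 6*(18 + 3*(-6)²)⁴)/(7 + (18 + 3*(-6)²))) = 1/(1580 + ((18 + 3*36) + 6*(18 + 3*36)⁴)/(7 + (18 + 3*36))) = 1/(1580 + ((18 + 108) + 6*(18 + 108)⁴)/(7 + (18 + 108))) = 1/(1580 + (126 + 6*126⁴)/(7 + 126)) = 1/(1580 + (126 + 6*252047376)/133) = 1/(1580 + (126 + 1512284256)/133) = 1/(1580 + (1/133)*1512284382) = 1/(1580 + 216040626/19) = 1/(216070646/19) = 19/216070646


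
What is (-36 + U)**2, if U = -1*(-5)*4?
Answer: 256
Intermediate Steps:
U = 20 (U = 5*4 = 20)
(-36 + U)**2 = (-36 + 20)**2 = (-16)**2 = 256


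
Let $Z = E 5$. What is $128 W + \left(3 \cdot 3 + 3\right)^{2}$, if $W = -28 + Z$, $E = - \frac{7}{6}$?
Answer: $- \frac{12560}{3} \approx -4186.7$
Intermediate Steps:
$E = - \frac{7}{6}$ ($E = \left(-7\right) \frac{1}{6} = - \frac{7}{6} \approx -1.1667$)
$Z = - \frac{35}{6}$ ($Z = \left(- \frac{7}{6}\right) 5 = - \frac{35}{6} \approx -5.8333$)
$W = - \frac{203}{6}$ ($W = -28 - \frac{35}{6} = - \frac{203}{6} \approx -33.833$)
$128 W + \left(3 \cdot 3 + 3\right)^{2} = 128 \left(- \frac{203}{6}\right) + \left(3 \cdot 3 + 3\right)^{2} = - \frac{12992}{3} + \left(9 + 3\right)^{2} = - \frac{12992}{3} + 12^{2} = - \frac{12992}{3} + 144 = - \frac{12560}{3}$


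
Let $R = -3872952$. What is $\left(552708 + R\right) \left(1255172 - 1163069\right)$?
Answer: $-305804433132$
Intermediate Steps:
$\left(552708 + R\right) \left(1255172 - 1163069\right) = \left(552708 - 3872952\right) \left(1255172 - 1163069\right) = \left(-3320244\right) 92103 = -305804433132$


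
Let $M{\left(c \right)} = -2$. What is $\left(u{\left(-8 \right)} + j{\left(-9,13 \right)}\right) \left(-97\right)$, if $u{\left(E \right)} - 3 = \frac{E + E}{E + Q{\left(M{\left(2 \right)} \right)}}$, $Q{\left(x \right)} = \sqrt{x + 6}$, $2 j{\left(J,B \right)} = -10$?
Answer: $- \frac{194}{3} \approx -64.667$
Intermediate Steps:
$j{\left(J,B \right)} = -5$ ($j{\left(J,B \right)} = \frac{1}{2} \left(-10\right) = -5$)
$Q{\left(x \right)} = \sqrt{6 + x}$
$u{\left(E \right)} = 3 + \frac{2 E}{2 + E}$ ($u{\left(E \right)} = 3 + \frac{E + E}{E + \sqrt{6 - 2}} = 3 + \frac{2 E}{E + \sqrt{4}} = 3 + \frac{2 E}{E + 2} = 3 + \frac{2 E}{2 + E}$)
$\left(u{\left(-8 \right)} + j{\left(-9,13 \right)}\right) \left(-97\right) = \left(\frac{6 + 5 \left(-8\right)}{2 - 8} - 5\right) \left(-97\right) = \left(\frac{6 - 40}{-6} - 5\right) \left(-97\right) = \left(\left(- \frac{1}{6}\right) \left(-34\right) - 5\right) \left(-97\right) = \left(\frac{17}{3} - 5\right) \left(-97\right) = \frac{2}{3} \left(-97\right) = - \frac{194}{3}$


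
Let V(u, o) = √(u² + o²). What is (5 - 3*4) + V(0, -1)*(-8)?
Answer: -15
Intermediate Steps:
V(u, o) = √(o² + u²)
(5 - 3*4) + V(0, -1)*(-8) = (5 - 3*4) + √((-1)² + 0²)*(-8) = (5 - 12) + √(1 + 0)*(-8) = -7 + √1*(-8) = -7 + 1*(-8) = -7 - 8 = -15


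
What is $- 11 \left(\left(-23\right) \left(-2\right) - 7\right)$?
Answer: $-429$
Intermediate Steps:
$- 11 \left(\left(-23\right) \left(-2\right) - 7\right) = - 11 \left(46 - 7\right) = \left(-11\right) 39 = -429$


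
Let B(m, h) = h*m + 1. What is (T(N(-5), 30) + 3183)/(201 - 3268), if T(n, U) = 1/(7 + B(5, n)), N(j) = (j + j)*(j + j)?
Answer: -1616965/1558036 ≈ -1.0378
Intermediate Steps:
B(m, h) = 1 + h*m
N(j) = 4*j² (N(j) = (2*j)*(2*j) = 4*j²)
T(n, U) = 1/(8 + 5*n) (T(n, U) = 1/(7 + (1 + n*5)) = 1/(7 + (1 + 5*n)) = 1/(8 + 5*n))
(T(N(-5), 30) + 3183)/(201 - 3268) = (1/(8 + 5*(4*(-5)²)) + 3183)/(201 - 3268) = (1/(8 + 5*(4*25)) + 3183)/(-3067) = (1/(8 + 5*100) + 3183)*(-1/3067) = (1/(8 + 500) + 3183)*(-1/3067) = (1/508 + 3183)*(-1/3067) = (1616965/508)*(-1/3067) = -1616965/1558036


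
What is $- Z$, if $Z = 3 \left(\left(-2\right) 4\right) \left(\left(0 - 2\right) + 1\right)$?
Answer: $-24$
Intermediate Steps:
$Z = 24$ ($Z = 3 \left(-8\right) \left(-2 + 1\right) = \left(-24\right) \left(-1\right) = 24$)
$- Z = \left(-1\right) 24 = -24$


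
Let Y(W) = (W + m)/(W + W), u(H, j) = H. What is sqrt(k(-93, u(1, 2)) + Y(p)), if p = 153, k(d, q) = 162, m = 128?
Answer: sqrt(1695002)/102 ≈ 12.764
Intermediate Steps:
Y(W) = (128 + W)/(2*W) (Y(W) = (W + 128)/(W + W) = (128 + W)/((2*W)) = (128 + W)*(1/(2*W)) = (128 + W)/(2*W))
sqrt(k(-93, u(1, 2)) + Y(p)) = sqrt(162 + (1/2)*(128 + 153)/153) = sqrt(162 + (1/2)*(1/153)*281) = sqrt(162 + 281/306) = sqrt(49853/306) = sqrt(1695002)/102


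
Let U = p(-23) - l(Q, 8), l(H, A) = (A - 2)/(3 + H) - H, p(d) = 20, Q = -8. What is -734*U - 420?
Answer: -50544/5 ≈ -10109.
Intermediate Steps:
l(H, A) = -H + (-2 + A)/(3 + H) (l(H, A) = (-2 + A)/(3 + H) - H = -H + (-2 + A)/(3 + H))
U = 66/5 (U = 20 - (-2 + 8 - 1*(-8)² - 3*(-8))/(3 - 8) = 20 - (-2 + 8 - 1*64 + 24)/(-5) = 20 - (-1)*(-2 + 8 - 64 + 24)/5 = 20 - (-1)*(-34)/5 = 20 - 1*34/5 = 20 - 34/5 = 66/5 ≈ 13.200)
-734*U - 420 = -734*66/5 - 420 = -48444/5 - 420 = -50544/5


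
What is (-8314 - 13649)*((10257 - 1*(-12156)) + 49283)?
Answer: -1574659248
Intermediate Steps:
(-8314 - 13649)*((10257 - 1*(-12156)) + 49283) = -21963*((10257 + 12156) + 49283) = -21963*(22413 + 49283) = -21963*71696 = -1574659248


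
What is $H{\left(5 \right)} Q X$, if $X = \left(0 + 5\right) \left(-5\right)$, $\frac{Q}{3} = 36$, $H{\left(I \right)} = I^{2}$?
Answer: $-67500$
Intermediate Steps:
$Q = 108$ ($Q = 3 \cdot 36 = 108$)
$X = -25$ ($X = 5 \left(-5\right) = -25$)
$H{\left(5 \right)} Q X = 5^{2} \cdot 108 \left(-25\right) = 25 \cdot 108 \left(-25\right) = 2700 \left(-25\right) = -67500$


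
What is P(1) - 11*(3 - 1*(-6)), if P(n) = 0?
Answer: -99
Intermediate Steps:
P(1) - 11*(3 - 1*(-6)) = 0 - 11*(3 - 1*(-6)) = 0 - 11*(3 + 6) = 0 - 11*9 = 0 - 99 = -99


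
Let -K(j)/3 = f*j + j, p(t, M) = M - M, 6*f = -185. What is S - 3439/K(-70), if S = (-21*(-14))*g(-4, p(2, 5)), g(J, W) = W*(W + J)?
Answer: 3439/6265 ≈ 0.54892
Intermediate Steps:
f = -185/6 (f = (⅙)*(-185) = -185/6 ≈ -30.833)
p(t, M) = 0
K(j) = 179*j/2 (K(j) = -3*(-185*j/6 + j) = -(-179)*j/2 = 179*j/2)
g(J, W) = W*(J + W)
S = 0 (S = (-21*(-14))*(0*(-4 + 0)) = 294*(0*(-4)) = 294*0 = 0)
S - 3439/K(-70) = 0 - 3439/((179/2)*(-70)) = 0 - 3439/(-6265) = 0 - 3439*(-1)/6265 = 0 - 1*(-3439/6265) = 0 + 3439/6265 = 3439/6265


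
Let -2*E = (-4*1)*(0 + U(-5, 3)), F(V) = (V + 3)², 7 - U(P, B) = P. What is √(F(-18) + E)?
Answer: √249 ≈ 15.780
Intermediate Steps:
U(P, B) = 7 - P
F(V) = (3 + V)²
E = 24 (E = -(-4*1)*(0 + (7 - 1*(-5)))/2 = -(-2)*(0 + (7 + 5)) = -(-2)*(0 + 12) = -(-2)*12 = -½*(-48) = 24)
√(F(-18) + E) = √((3 - 18)² + 24) = √((-15)² + 24) = √(225 + 24) = √249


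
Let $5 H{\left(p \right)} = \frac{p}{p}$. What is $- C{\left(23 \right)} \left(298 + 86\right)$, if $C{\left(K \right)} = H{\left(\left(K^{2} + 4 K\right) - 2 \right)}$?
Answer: $- \frac{384}{5} \approx -76.8$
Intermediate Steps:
$H{\left(p \right)} = \frac{1}{5}$ ($H{\left(p \right)} = \frac{p \frac{1}{p}}{5} = \frac{1}{5} \cdot 1 = \frac{1}{5}$)
$C{\left(K \right)} = \frac{1}{5}$
$- C{\left(23 \right)} \left(298 + 86\right) = - \frac{298 + 86}{5} = - \frac{384}{5}$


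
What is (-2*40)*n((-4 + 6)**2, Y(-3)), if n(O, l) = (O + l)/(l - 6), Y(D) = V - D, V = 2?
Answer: 720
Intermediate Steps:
Y(D) = 2 - D
n(O, l) = (O + l)/(-6 + l)
(-2*40)*n((-4 + 6)**2, Y(-3)) = (-2*40)*(((-4 + 6)**2 + (2 - 1*(-3)))/(-6 + (2 - 1*(-3)))) = -80*(2**2 + (2 + 3))/(-6 + (2 + 3)) = -80*(4 + 5)/(-6 + 5) = -80*9/(-1) = -(-80)*9 = -80*(-9) = 720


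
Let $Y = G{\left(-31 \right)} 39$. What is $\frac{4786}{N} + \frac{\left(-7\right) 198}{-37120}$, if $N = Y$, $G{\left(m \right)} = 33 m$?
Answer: $- \frac{61179539}{740488320} \approx -0.082621$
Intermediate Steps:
$Y = -39897$ ($Y = 33 \left(-31\right) 39 = \left(-1023\right) 39 = -39897$)
$N = -39897$
$\frac{4786}{N} + \frac{\left(-7\right) 198}{-37120} = \frac{4786}{-39897} + \frac{\left(-7\right) 198}{-37120} = 4786 \left(- \frac{1}{39897}\right) - - \frac{693}{18560} = - \frac{4786}{39897} + \frac{693}{18560} = - \frac{61179539}{740488320}$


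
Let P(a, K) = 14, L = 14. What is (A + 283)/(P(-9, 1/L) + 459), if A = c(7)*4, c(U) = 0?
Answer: 283/473 ≈ 0.59831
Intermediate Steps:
A = 0 (A = 0*4 = 0)
(A + 283)/(P(-9, 1/L) + 459) = (0 + 283)/(14 + 459) = 283/473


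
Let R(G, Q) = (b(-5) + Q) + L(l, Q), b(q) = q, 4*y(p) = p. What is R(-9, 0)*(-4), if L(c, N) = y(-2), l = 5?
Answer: 22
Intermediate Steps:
y(p) = p/4
L(c, N) = -½ (L(c, N) = (¼)*(-2) = -½)
R(G, Q) = -11/2 + Q (R(G, Q) = (-5 + Q) - ½ = -11/2 + Q)
R(-9, 0)*(-4) = (-11/2 + 0)*(-4) = -11/2*(-4) = 22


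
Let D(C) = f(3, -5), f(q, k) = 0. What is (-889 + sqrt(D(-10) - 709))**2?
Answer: (889 - I*sqrt(709))**2 ≈ 7.8961e+5 - 47343.0*I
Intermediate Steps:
D(C) = 0
(-889 + sqrt(D(-10) - 709))**2 = (-889 + sqrt(0 - 709))**2 = (-889 + sqrt(-709))**2 = (-889 + I*sqrt(709))**2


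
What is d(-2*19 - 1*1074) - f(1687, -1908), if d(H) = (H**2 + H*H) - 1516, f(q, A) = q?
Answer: 2469885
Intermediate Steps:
d(H) = -1516 + 2*H**2 (d(H) = (H**2 + H**2) - 1516 = 2*H**2 - 1516 = -1516 + 2*H**2)
d(-2*19 - 1*1074) - f(1687, -1908) = (-1516 + 2*(-2*19 - 1*1074)**2) - 1*1687 = (-1516 + 2*(-38 - 1074)**2) - 1687 = (-1516 + 2*(-1112)**2) - 1687 = (-1516 + 2*1236544) - 1687 = (-1516 + 2473088) - 1687 = 2471572 - 1687 = 2469885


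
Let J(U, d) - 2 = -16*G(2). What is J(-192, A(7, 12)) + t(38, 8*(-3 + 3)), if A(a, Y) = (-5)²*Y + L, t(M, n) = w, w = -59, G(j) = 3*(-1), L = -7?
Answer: -9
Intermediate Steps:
G(j) = -3
t(M, n) = -59
A(a, Y) = -7 + 25*Y (A(a, Y) = (-5)²*Y - 7 = 25*Y - 7 = -7 + 25*Y)
J(U, d) = 50 (J(U, d) = 2 - 16*(-3) = 2 + 48 = 50)
J(-192, A(7, 12)) + t(38, 8*(-3 + 3)) = 50 - 59 = -9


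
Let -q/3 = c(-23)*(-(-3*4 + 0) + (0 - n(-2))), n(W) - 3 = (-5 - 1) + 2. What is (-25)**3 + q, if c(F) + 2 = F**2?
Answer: -36178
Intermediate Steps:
n(W) = -1 (n(W) = 3 + ((-5 - 1) + 2) = 3 + (-6 + 2) = 3 - 4 = -1)
c(F) = -2 + F**2
q = -20553 (q = -3*(-2 + (-23)**2)*(-(-3*4 + 0) + (0 - 1*(-1))) = -3*(-2 + 529)*(-(-12 + 0) + (0 + 1)) = -1581*(-1*(-12) + 1) = -1581*(12 + 1) = -1581*13 = -3*6851 = -20553)
(-25)**3 + q = (-25)**3 - 20553 = -15625 - 20553 = -36178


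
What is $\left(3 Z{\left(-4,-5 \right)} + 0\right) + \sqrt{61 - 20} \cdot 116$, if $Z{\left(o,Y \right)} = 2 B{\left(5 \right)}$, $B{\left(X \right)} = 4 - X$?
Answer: $-6 + 116 \sqrt{41} \approx 736.76$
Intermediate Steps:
$Z{\left(o,Y \right)} = -2$ ($Z{\left(o,Y \right)} = 2 \left(4 - 5\right) = 2 \left(-1\right) = -2$)
$\left(3 Z{\left(-4,-5 \right)} + 0\right) + \sqrt{61 - 20} \cdot 116 = \left(3 \left(-2\right) + 0\right) + \sqrt{61 - 20} \cdot 116 = \left(-6 + 0\right) + \sqrt{41} \cdot 116 = -6 + 116 \sqrt{41}$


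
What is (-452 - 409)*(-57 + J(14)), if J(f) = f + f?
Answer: 24969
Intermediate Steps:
J(f) = 2*f
(-452 - 409)*(-57 + J(14)) = (-452 - 409)*(-57 + 2*14) = -861*(-57 + 28) = -861*(-29) = 24969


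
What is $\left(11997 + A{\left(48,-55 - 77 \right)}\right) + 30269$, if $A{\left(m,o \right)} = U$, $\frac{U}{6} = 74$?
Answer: $42710$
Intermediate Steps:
$U = 444$ ($U = 6 \cdot 74 = 444$)
$A{\left(m,o \right)} = 444$
$\left(11997 + A{\left(48,-55 - 77 \right)}\right) + 30269 = \left(11997 + 444\right) + 30269 = 12441 + 30269 = 42710$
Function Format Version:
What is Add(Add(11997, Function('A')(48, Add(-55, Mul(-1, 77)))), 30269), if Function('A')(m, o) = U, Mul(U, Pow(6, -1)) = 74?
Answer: 42710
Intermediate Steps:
U = 444 (U = Mul(6, 74) = 444)
Function('A')(m, o) = 444
Add(Add(11997, Function('A')(48, Add(-55, Mul(-1, 77)))), 30269) = Add(Add(11997, 444), 30269) = Add(12441, 30269) = 42710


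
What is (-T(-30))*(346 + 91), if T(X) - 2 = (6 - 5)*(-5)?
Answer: 1311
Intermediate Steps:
T(X) = -3 (T(X) = 2 + (6 - 5)*(-5) = 2 + 1*(-5) = 2 - 5 = -3)
(-T(-30))*(346 + 91) = (-1*(-3))*(346 + 91) = 3*437 = 1311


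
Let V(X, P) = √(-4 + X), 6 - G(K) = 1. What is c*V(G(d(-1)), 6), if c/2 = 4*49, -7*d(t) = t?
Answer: 392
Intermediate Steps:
d(t) = -t/7
G(K) = 5 (G(K) = 6 - 1*1 = 6 - 1 = 5)
c = 392 (c = 2*(4*49) = 2*196 = 392)
c*V(G(d(-1)), 6) = 392*√(-4 + 5) = 392*√1 = 392*1 = 392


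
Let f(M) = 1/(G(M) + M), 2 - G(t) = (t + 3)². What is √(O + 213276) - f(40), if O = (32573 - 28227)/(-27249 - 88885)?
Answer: 1/1807 + √719118876288373/58067 ≈ 461.82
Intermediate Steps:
G(t) = 2 - (3 + t)² (G(t) = 2 - (t + 3)² = 2 - (3 + t)²)
O = -2173/58067 (O = 4346/(-116134) = 4346*(-1/116134) = -2173/58067 ≈ -0.037422)
f(M) = 1/(2 + M - (3 + M)²) (f(M) = 1/((2 - (3 + M)²) + M) = 1/(2 + M - (3 + M)²))
√(O + 213276) - f(40) = √(-2173/58067 + 213276) - 1/(2 + 40 - (3 + 40)²) = √(12384295319/58067) - 1/(2 + 40 - 1*43²) = √719118876288373/58067 - 1/(2 + 40 - 1*1849) = √719118876288373/58067 - 1/(2 + 40 - 1849) = √719118876288373/58067 - 1/(-1807) = √719118876288373/58067 - 1*(-1/1807) = √719118876288373/58067 + 1/1807 = 1/1807 + √719118876288373/58067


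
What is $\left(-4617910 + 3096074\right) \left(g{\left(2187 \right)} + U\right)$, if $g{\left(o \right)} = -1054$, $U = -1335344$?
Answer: $2033778586728$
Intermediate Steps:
$\left(-4617910 + 3096074\right) \left(g{\left(2187 \right)} + U\right) = \left(-4617910 + 3096074\right) \left(-1054 - 1335344\right) = \left(-1521836\right) \left(-1336398\right) = 2033778586728$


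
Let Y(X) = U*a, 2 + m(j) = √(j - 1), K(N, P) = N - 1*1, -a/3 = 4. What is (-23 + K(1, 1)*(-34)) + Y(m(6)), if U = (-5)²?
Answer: -323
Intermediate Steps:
a = -12 (a = -3*4 = -12)
U = 25
K(N, P) = -1 + N (K(N, P) = N - 1 = -1 + N)
m(j) = -2 + √(-1 + j) (m(j) = -2 + √(j - 1) = -2 + √(-1 + j))
Y(X) = -300 (Y(X) = 25*(-12) = -300)
(-23 + K(1, 1)*(-34)) + Y(m(6)) = (-23 + (-1 + 1)*(-34)) - 300 = (-23 + 0*(-34)) - 300 = (-23 + 0) - 300 = -23 - 300 = -323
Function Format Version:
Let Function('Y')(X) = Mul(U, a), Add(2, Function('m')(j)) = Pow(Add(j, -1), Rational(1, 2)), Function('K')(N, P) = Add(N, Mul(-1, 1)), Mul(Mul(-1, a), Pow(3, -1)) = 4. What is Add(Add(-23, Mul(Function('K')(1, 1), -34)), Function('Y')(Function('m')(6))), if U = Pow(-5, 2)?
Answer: -323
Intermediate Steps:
a = -12 (a = Mul(-3, 4) = -12)
U = 25
Function('K')(N, P) = Add(-1, N) (Function('K')(N, P) = Add(N, -1) = Add(-1, N))
Function('m')(j) = Add(-2, Pow(Add(-1, j), Rational(1, 2))) (Function('m')(j) = Add(-2, Pow(Add(j, -1), Rational(1, 2))) = Add(-2, Pow(Add(-1, j), Rational(1, 2))))
Function('Y')(X) = -300 (Function('Y')(X) = Mul(25, -12) = -300)
Add(Add(-23, Mul(Function('K')(1, 1), -34)), Function('Y')(Function('m')(6))) = Add(Add(-23, Mul(Add(-1, 1), -34)), -300) = Add(Add(-23, Mul(0, -34)), -300) = Add(Add(-23, 0), -300) = Add(-23, -300) = -323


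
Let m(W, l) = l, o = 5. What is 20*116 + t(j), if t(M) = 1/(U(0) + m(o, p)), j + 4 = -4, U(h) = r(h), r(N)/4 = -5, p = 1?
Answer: 44079/19 ≈ 2319.9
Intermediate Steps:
r(N) = -20 (r(N) = 4*(-5) = -20)
U(h) = -20
j = -8 (j = -4 - 4 = -8)
t(M) = -1/19 (t(M) = 1/(-20 + 1) = 1/(-19) = -1/19)
20*116 + t(j) = 20*116 - 1/19 = 2320 - 1/19 = 44079/19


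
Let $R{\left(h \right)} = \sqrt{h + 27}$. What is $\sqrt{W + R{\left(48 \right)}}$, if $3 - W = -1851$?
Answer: $\sqrt{1854 + 5 \sqrt{3}} \approx 43.159$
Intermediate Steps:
$W = 1854$ ($W = 3 - -1851 = 3 + 1851 = 1854$)
$R{\left(h \right)} = \sqrt{27 + h}$
$\sqrt{W + R{\left(48 \right)}} = \sqrt{1854 + \sqrt{27 + 48}} = \sqrt{1854 + \sqrt{75}} = \sqrt{1854 + 5 \sqrt{3}}$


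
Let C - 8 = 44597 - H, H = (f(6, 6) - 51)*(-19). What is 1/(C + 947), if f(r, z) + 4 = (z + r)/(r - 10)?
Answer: 1/44450 ≈ 2.2497e-5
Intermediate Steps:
f(r, z) = -4 + (r + z)/(-10 + r) (f(r, z) = -4 + (z + r)/(r - 10) = -4 + (r + z)/(-10 + r))
H = 1102 (H = ((40 + 6 - 3*6)/(-10 + 6) - 51)*(-19) = ((40 + 6 - 18)/(-4) - 51)*(-19) = (-¼*28 - 51)*(-19) = (-7 - 51)*(-19) = -58*(-19) = 1102)
C = 43503 (C = 8 + (44597 - 1*1102) = 8 + (44597 - 1102) = 8 + 43495 = 43503)
1/(C + 947) = 1/(43503 + 947) = 1/44450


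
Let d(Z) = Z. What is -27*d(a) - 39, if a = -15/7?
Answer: 132/7 ≈ 18.857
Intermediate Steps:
a = -15/7 (a = -15*⅐ = -15/7 ≈ -2.1429)
-27*d(a) - 39 = -27*(-15/7) - 39 = 405/7 - 39 = 132/7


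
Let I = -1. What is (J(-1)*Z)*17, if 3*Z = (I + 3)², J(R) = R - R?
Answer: 0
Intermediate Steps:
J(R) = 0
Z = 4/3 (Z = (-1 + 3)²/3 = (⅓)*2² = (⅓)*4 = 4/3 ≈ 1.3333)
(J(-1)*Z)*17 = (0*(4/3))*17 = 0*17 = 0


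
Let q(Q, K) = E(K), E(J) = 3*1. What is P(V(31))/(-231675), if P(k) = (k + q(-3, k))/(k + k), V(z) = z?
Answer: -17/7181925 ≈ -2.3671e-6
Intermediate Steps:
E(J) = 3
q(Q, K) = 3
P(k) = (3 + k)/(2*k) (P(k) = (k + 3)/(k + k) = (3 + k)/((2*k)) = (3 + k)*(1/(2*k)) = (3 + k)/(2*k))
P(V(31))/(-231675) = ((½)*(3 + 31)/31)/(-231675) = ((½)*(1/31)*34)*(-1/231675) = (17/31)*(-1/231675) = -17/7181925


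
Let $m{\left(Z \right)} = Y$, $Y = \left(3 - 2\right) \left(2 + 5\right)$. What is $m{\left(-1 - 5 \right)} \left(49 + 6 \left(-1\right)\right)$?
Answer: $301$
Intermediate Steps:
$Y = 7$ ($Y = 1 \cdot 7 = 7$)
$m{\left(Z \right)} = 7$
$m{\left(-1 - 5 \right)} \left(49 + 6 \left(-1\right)\right) = 7 \left(49 + 6 \left(-1\right)\right) = 7 \left(49 - 6\right) = 7 \cdot 43 = 301$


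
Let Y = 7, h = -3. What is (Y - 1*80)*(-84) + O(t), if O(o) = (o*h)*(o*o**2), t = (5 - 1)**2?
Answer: -190476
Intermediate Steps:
t = 16 (t = 4**2 = 16)
O(o) = -3*o**4 (O(o) = (o*(-3))*(o*o**2) = (-3*o)*o**3 = -3*o**4)
(Y - 1*80)*(-84) + O(t) = (7 - 1*80)*(-84) - 3*16**4 = (7 - 80)*(-84) - 3*65536 = -73*(-84) - 196608 = 6132 - 196608 = -190476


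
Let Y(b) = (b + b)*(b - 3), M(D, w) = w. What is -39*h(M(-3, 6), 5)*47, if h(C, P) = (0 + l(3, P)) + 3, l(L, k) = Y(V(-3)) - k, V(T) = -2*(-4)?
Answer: -142974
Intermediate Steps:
V(T) = 8
Y(b) = 2*b*(-3 + b) (Y(b) = (2*b)*(-3 + b) = 2*b*(-3 + b))
l(L, k) = 80 - k (l(L, k) = 2*8*(-3 + 8) - k = 2*8*5 - k = 80 - k)
h(C, P) = 83 - P (h(C, P) = (0 + (80 - P)) + 3 = (80 - P) + 3 = 83 - P)
-39*h(M(-3, 6), 5)*47 = -39*(83 - 1*5)*47 = -39*(83 - 5)*47 = -39*78*47 = -3042*47 = -142974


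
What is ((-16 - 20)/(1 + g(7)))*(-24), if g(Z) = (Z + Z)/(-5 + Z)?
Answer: 108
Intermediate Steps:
g(Z) = 2*Z/(-5 + Z) (g(Z) = (2*Z)/(-5 + Z) = 2*Z/(-5 + Z))
((-16 - 20)/(1 + g(7)))*(-24) = ((-16 - 20)/(1 + 2*7/(-5 + 7)))*(-24) = -36/(1 + 2*7/2)*(-24) = -36/(1 + 2*7*(½))*(-24) = -36/(1 + 7)*(-24) = -36/8*(-24) = -36*⅛*(-24) = -9/2*(-24) = 108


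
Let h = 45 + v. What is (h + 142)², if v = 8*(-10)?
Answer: 11449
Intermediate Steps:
v = -80
h = -35 (h = 45 - 80 = -35)
(h + 142)² = (-35 + 142)² = 107² = 11449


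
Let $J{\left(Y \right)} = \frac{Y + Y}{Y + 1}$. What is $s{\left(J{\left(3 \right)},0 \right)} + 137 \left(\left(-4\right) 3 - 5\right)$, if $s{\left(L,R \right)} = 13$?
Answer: $-2316$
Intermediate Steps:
$J{\left(Y \right)} = \frac{2 Y}{1 + Y}$
$s{\left(J{\left(3 \right)},0 \right)} + 137 \left(\left(-4\right) 3 - 5\right) = 13 + 137 \left(\left(-4\right) 3 - 5\right) = 13 + 137 \left(-12 - 5\right) = 13 + 137 \left(-17\right) = 13 - 2329 = -2316$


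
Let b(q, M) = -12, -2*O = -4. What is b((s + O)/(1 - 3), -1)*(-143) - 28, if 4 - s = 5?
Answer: 1688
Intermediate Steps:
s = -1 (s = 4 - 1*5 = 4 - 5 = -1)
O = 2 (O = -1/2*(-4) = 2)
b((s + O)/(1 - 3), -1)*(-143) - 28 = -12*(-143) - 28 = 1716 - 28 = 1688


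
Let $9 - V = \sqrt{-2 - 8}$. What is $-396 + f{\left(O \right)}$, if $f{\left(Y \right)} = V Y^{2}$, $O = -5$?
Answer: $-171 - 25 i \sqrt{10} \approx -171.0 - 79.057 i$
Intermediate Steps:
$V = 9 - i \sqrt{10}$ ($V = 9 - \sqrt{-2 - 8} = 9 - \sqrt{-10} = 9 - i \sqrt{10} \approx 9.0 - 3.1623 i$)
$f{\left(Y \right)} = Y^{2} \left(9 - i \sqrt{10}\right)$ ($f{\left(Y \right)} = \left(9 - i \sqrt{10}\right) Y^{2} = Y^{2} \left(9 - i \sqrt{10}\right)$)
$-396 + f{\left(O \right)} = -396 + \left(-5\right)^{2} \left(9 - i \sqrt{10}\right) = -396 + 25 \left(9 - i \sqrt{10}\right) = -396 + \left(225 - 25 i \sqrt{10}\right) = -171 - 25 i \sqrt{10}$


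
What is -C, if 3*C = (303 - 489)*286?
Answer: 17732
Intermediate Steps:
C = -17732 (C = ((303 - 489)*286)/3 = (-186*286)/3 = (1/3)*(-53196) = -17732)
-C = -1*(-17732) = 17732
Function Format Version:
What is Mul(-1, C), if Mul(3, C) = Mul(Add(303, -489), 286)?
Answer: 17732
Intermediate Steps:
C = -17732 (C = Mul(Rational(1, 3), Mul(Add(303, -489), 286)) = Mul(Rational(1, 3), Mul(-186, 286)) = Mul(Rational(1, 3), -53196) = -17732)
Mul(-1, C) = Mul(-1, -17732) = 17732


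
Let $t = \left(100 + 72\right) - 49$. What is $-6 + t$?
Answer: $117$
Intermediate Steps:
$t = 123$ ($t = 172 - 49 = 123$)
$-6 + t = -6 + 123 = 117$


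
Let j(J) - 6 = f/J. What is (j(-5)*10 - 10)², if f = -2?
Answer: 2916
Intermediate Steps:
j(J) = 6 - 2/J
(j(-5)*10 - 10)² = ((6 - 2/(-5))*10 - 10)² = ((6 - 2*(-⅕))*10 - 10)² = ((6 + ⅖)*10 - 10)² = ((32/5)*10 - 10)² = (64 - 10)² = 54² = 2916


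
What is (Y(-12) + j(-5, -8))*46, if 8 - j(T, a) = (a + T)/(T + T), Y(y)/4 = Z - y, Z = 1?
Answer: 13501/5 ≈ 2700.2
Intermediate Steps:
Y(y) = 4 - 4*y (Y(y) = 4*(1 - y) = 4 - 4*y)
j(T, a) = 8 - (T + a)/(2*T) (j(T, a) = 8 - (a + T)/(T + T) = 8 - (T + a)/(2*T))
(Y(-12) + j(-5, -8))*46 = ((4 - 4*(-12)) + (½)*(-1*(-8) + 15*(-5))/(-5))*46 = ((4 + 48) + (½)*(-⅕)*(8 - 75))*46 = (52 + (½)*(-⅕)*(-67))*46 = (52 + 67/10)*46 = (587/10)*46 = 13501/5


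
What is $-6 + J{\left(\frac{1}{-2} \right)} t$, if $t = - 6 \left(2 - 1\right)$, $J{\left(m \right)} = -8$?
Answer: $42$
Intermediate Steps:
$t = -6$ ($t = \left(-6\right) 1 = -6$)
$-6 + J{\left(\frac{1}{-2} \right)} t = -6 - -48 = -6 + 48 = 42$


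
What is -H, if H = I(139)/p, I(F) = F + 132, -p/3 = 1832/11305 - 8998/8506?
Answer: -13029724715/129209097 ≈ -100.84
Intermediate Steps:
p = 129209097/48080165 (p = -3*(1832/11305 - 8998/8506) = -3*(1832*(1/11305) - 8998*1/8506) = -3*(1832/11305 - 4499/4253) = -3*(-43069699/48080165) = 129209097/48080165 ≈ 2.6874)
I(F) = 132 + F
H = 13029724715/129209097 (H = (132 + 139)/(129209097/48080165) = 271*(48080165/129209097) = 13029724715/129209097 ≈ 100.84)
-H = -1*13029724715/129209097 = -13029724715/129209097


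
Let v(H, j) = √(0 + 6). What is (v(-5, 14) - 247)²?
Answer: (247 - √6)² ≈ 59805.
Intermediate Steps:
v(H, j) = √6
(v(-5, 14) - 247)² = (√6 - 247)² = (-247 + √6)²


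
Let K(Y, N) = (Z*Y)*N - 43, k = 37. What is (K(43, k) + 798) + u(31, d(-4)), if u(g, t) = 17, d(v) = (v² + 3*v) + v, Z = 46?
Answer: 73958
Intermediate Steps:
d(v) = v² + 4*v
K(Y, N) = -43 + 46*N*Y (K(Y, N) = (46*Y)*N - 43 = 46*N*Y - 43 = -43 + 46*N*Y)
(K(43, k) + 798) + u(31, d(-4)) = ((-43 + 46*37*43) + 798) + 17 = ((-43 + 73186) + 798) + 17 = (73143 + 798) + 17 = 73941 + 17 = 73958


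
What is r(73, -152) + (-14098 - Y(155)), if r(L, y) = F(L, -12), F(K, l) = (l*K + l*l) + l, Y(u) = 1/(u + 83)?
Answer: -3532397/238 ≈ -14842.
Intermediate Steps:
Y(u) = 1/(83 + u)
F(K, l) = l + l² + K*l (F(K, l) = (K*l + l²) + l = (l² + K*l) + l = l + l² + K*l)
r(L, y) = 132 - 12*L (r(L, y) = -12*(1 + L - 12) = -12*(-11 + L) = 132 - 12*L)
r(73, -152) + (-14098 - Y(155)) = (132 - 12*73) + (-14098 - 1/(83 + 155)) = (132 - 876) + (-14098 - 1/238) = -744 + (-14098 - 1*1/238) = -744 + (-14098 - 1/238) = -744 - 3355325/238 = -3532397/238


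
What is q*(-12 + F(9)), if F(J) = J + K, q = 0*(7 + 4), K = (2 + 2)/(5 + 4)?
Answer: 0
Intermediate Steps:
K = 4/9 ≈ 0.44444
q = 0 (q = 0*11 = 0)
F(J) = 4/9 + J (F(J) = J + 4/9 = 4/9 + J)
q*(-12 + F(9)) = 0*(-12 + (4/9 + 9)) = 0*(-12 + 85/9) = 0*(-23/9) = 0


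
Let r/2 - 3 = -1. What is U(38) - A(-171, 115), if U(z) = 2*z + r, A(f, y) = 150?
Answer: -70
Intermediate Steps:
r = 4 (r = 6 + 2*(-1) = 6 - 2 = 4)
U(z) = 4 + 2*z (U(z) = 2*z + 4 = 4 + 2*z)
U(38) - A(-171, 115) = (4 + 2*38) - 1*150 = (4 + 76) - 150 = 80 - 150 = -70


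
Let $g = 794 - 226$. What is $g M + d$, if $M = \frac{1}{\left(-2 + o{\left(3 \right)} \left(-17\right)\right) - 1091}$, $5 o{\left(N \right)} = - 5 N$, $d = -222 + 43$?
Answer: $- \frac{93543}{521} \approx -179.55$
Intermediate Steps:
$g = 568$
$d = -179$
$o{\left(N \right)} = - N$ ($o{\left(N \right)} = \frac{\left(-5\right) N}{5} = - N$)
$M = - \frac{1}{1042}$ ($M = \frac{1}{\left(-2 + \left(-1\right) 3 \left(-17\right)\right) - 1091} = \frac{1}{\left(-2 - -51\right) - 1091} = \frac{1}{\left(-2 + 51\right) - 1091} = \frac{1}{49 - 1091} = \frac{1}{-1042} = - \frac{1}{1042} \approx -0.00095969$)
$g M + d = 568 \left(- \frac{1}{1042}\right) - 179 = - \frac{284}{521} - 179 = - \frac{93543}{521}$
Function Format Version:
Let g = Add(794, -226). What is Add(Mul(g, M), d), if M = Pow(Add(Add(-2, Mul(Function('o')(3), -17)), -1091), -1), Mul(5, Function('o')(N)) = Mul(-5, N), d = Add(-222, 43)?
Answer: Rational(-93543, 521) ≈ -179.55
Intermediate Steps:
g = 568
d = -179
Function('o')(N) = Mul(-1, N) (Function('o')(N) = Mul(Rational(1, 5), Mul(-5, N)) = Mul(-1, N))
M = Rational(-1, 1042) (M = Pow(Add(Add(-2, Mul(Mul(-1, 3), -17)), -1091), -1) = Pow(Add(Add(-2, Mul(-3, -17)), -1091), -1) = Pow(Add(Add(-2, 51), -1091), -1) = Pow(Add(49, -1091), -1) = Pow(-1042, -1) = Rational(-1, 1042) ≈ -0.00095969)
Add(Mul(g, M), d) = Add(Mul(568, Rational(-1, 1042)), -179) = Add(Rational(-284, 521), -179) = Rational(-93543, 521)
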